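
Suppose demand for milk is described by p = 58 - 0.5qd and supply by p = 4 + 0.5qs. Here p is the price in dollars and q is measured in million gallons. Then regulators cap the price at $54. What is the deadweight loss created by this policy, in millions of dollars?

0

Rearranging demand gives qd = 116 - 2p; rearranging supply gives qs = 2p - 8. In a free market, 116 - 2p = 2p - 8 gives the equilibrium p* = 31, q* = 54.
The ceiling of 54 is above the equilibrium price 31, so it is not binding; the market clears at p* = 31, q* = 54.
Since the control does not bind, no trades are prevented and deadweight loss is zero.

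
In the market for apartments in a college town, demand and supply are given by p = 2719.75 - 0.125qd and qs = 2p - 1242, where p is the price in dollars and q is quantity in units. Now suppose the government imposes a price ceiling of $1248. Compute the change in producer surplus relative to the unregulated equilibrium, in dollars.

Rearranging demand gives qd = 21758 - 8p. In a free market, 21758 - 8p = 2p - 1242 gives the equilibrium p* = 2300, q* = 3358.
Because the ceiling (1248) lies below the market-clearing price, it is binding.
At p = 1248: qd = 21758 - 8·1248 = 11774 and qs = 2·1248 - 1242 = 1254.
Producer surplus without the control is ½ · (2300 - 621) · 3358 = 2819041.
With the ceiling, producers sell 1254 units at 1248, so PS = ½ · (1248 - 621) · 1254 = 393129.
Change in producer surplus = 393129 - 2819041 = -2425912.

-2425912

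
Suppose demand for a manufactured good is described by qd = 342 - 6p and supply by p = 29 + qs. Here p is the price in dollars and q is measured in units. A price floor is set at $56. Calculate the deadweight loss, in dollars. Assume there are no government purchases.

Rearranging supply gives qs = p - 29. Without the control the market clears where 342 - 6p = p - 29, i.e. p* = 53 and q* = 24.
Since 56 > 53, the floor is binding.
At p = 56: qd = 342 - 6·56 = 6 and qs = 56 - 29 = 27.
Quantity traded falls to 6. At q = 6 the demand price is (342 - 6)/6 = 56 and the supply price is 29 + 6 = 35.
Deadweight loss = ½ · (56 - 35) · (24 - 6) = ½ · 21 · 18 = 189.

189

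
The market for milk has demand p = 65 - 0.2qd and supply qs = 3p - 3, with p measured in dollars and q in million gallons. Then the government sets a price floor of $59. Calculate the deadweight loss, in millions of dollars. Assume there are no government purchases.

Rearranging demand gives qd = 325 - 5p. Setting quantity demanded equal to quantity supplied, 325 - 5p = 3p - 3, gives p* = 41 and q* = 120.
Because the floor (59) lies above the market-clearing price, it is binding.
At p = 59: qd = 325 - 5·59 = 30 and qs = 3·59 - 3 = 174.
Quantity traded falls to 30. At q = 30 the demand price is (325 - 30)/5 = 59 and the supply price is (3 + 30)/3 = 11.
Deadweight loss = ½ · (59 - 11) · (120 - 30) = ½ · 48 · 90 = 2160.

2160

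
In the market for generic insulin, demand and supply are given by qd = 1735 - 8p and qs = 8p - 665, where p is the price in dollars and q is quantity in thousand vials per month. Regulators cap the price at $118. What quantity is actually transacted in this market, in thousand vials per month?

Equilibrium: 1735 - 8p = 8p - 665, so 2400 = 16p and p* = 150, q* = 535.
The ceiling of 118 is below the equilibrium price 150, so it binds.
At p = 118: qd = 1735 - 8·118 = 791 and qs = 8·118 - 665 = 279.
The quantity actually transacted is the short side, supply: 279.

279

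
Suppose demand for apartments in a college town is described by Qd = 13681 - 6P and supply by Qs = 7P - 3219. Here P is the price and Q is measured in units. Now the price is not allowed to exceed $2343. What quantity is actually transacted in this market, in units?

5881

In a free market, 13681 - 6P = 7P - 3219 gives the equilibrium P* = 1300, Q* = 5881.
The ceiling of 2343 is above the equilibrium price 1300, so it is not binding; the market clears at P* = 1300, Q* = 5881.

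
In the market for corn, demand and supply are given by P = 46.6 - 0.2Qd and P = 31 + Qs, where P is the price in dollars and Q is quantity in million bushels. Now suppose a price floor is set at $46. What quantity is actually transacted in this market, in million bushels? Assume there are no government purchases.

Rearranging demand gives Qd = 233 - 5P; rearranging supply gives Qs = P - 31. Without the control the market clears where 233 - 5P = P - 31, i.e. P* = 44 and Q* = 13.
Since 46 > 44, the floor is binding.
At P = 46: Qd = 233 - 5·46 = 3 and Qs = 46 - 31 = 15.
The quantity actually transacted is the short side, demand: 3.

3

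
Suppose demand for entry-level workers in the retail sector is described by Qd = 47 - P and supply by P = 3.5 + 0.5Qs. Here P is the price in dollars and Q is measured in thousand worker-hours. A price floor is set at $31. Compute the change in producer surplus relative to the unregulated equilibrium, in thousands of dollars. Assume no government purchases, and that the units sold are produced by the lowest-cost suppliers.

165.75

Rearranging supply gives Qs = 2P - 7. Setting quantity demanded equal to quantity supplied, 47 - P = 2P - 7, gives P* = 18 and Q* = 29.
The floor of 31 is above the equilibrium price 18, so it binds.
At P = 31: Qd = 47 - 31 = 16 and Qs = 2·31 - 7 = 55.
Producer surplus without the control is ½ · (18 - 3.5) · 29 = 210.25.
With the floor, 16 units are sold at 31. The supply price at Q = 16 is 11.5, so PS = ½ · [(31 - 3.5) + (31 - 11.5)] · 16 = 376.
Change in producer surplus = 376 - 210.25 = 165.75.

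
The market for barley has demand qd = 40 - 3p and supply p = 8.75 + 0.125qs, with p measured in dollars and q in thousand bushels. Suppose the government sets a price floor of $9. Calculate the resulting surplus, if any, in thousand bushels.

Rearranging supply gives qs = 8p - 70. Setting quantity demanded equal to quantity supplied, 40 - 3p = 8p - 70, gives p* = 10 and q* = 10.
The floor of 9 is below the equilibrium price 10, so it is not binding; the market clears at p* = 10, q* = 10.
Since the control does not bind, there is no surplus.

0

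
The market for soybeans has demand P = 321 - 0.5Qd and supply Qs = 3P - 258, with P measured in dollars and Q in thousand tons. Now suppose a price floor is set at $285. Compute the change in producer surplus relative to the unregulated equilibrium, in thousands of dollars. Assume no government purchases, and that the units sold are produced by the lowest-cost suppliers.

Rearranging demand gives Qd = 642 - 2P. Setting quantity demanded equal to quantity supplied, 642 - 2P = 3P - 258, gives P* = 180 and Q* = 282.
The floor of 285 is above the equilibrium price 180, so it binds.
At P = 285: Qd = 642 - 2·285 = 72 and Qs = 3·285 - 258 = 597.
Producer surplus without the control is ½ · (180 - 86) · 282 = 13254.
With the floor, 72 units are sold at 285. The supply price at Q = 72 is 110, so PS = ½ · [(285 - 86) + (285 - 110)] · 72 = 13464.
Change in producer surplus = 13464 - 13254 = 210.

210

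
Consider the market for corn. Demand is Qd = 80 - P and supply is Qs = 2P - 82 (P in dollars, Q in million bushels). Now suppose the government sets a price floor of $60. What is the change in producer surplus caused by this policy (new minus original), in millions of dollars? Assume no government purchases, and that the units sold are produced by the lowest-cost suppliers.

Without the control the market clears where 80 - P = 2P - 82, i.e. P* = 54 and Q* = 26.
Because the floor (60) lies above the market-clearing price, it is binding.
At P = 60: Qd = 80 - 60 = 20 and Qs = 2·60 - 82 = 38.
Producer surplus without the control is ½ · (54 - 41) · 26 = 169.
With the floor, 20 units are sold at 60. The supply price at Q = 20 is 51, so PS = ½ · [(60 - 41) + (60 - 51)] · 20 = 280.
Change in producer surplus = 280 - 169 = 111.

111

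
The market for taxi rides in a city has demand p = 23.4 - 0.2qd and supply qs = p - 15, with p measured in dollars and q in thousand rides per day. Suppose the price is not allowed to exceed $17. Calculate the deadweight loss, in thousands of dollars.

15

Rearranging demand gives qd = 117 - 5p. In a free market, 117 - 5p = p - 15 gives the equilibrium p* = 22, q* = 7.
The ceiling of 17 is below the equilibrium price 22, so it binds.
At p = 17: qd = 117 - 5·17 = 32 and qs = 17 - 15 = 2.
Quantity traded falls to 2. At q = 2 the demand price is (117 - 2)/5 = 23 and the supply price is 15 + 2 = 17.
Deadweight loss = ½ · (23 - 17) · (7 - 2) = ½ · 6 · 5 = 15.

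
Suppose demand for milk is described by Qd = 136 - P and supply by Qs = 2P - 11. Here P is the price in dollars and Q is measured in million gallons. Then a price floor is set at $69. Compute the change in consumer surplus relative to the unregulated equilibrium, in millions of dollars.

In a free market, 136 - P = 2P - 11 gives the equilibrium P* = 49, Q* = 87.
The floor of 69 is above the equilibrium price 49, so it binds.
At P = 69: Qd = 136 - 69 = 67 and Qs = 2·69 - 11 = 127.
Consumer surplus without the control is ½ · (136 - 49) · 87 = 3784.5.
With the floor, consumers buy 67 units at 69, so CS = ½ · (136 - 69) · 67 = 2244.5.
Change in consumer surplus = 2244.5 - 3784.5 = -1540.

-1540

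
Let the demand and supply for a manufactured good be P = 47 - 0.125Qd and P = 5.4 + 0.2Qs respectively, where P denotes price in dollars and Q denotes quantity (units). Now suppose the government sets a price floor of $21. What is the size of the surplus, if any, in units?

0

Rearranging demand gives Qd = 376 - 8P; rearranging supply gives Qs = 5P - 27. Equilibrium: 376 - 8P = 5P - 27, so 403 = 13P and P* = 31, Q* = 128.
Since 21 is below P* = 31, the floor does not bind and the free-market outcome prevails.
Since the control does not bind, there is no surplus.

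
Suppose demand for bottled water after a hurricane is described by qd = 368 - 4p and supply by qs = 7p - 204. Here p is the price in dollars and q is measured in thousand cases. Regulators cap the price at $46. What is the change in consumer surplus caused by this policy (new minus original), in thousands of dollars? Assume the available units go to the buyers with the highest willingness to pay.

In a free market, 368 - 4p = 7p - 204 gives the equilibrium p* = 52, q* = 160.
Because the ceiling (46) lies below the market-clearing price, it is binding.
At p = 46: qd = 368 - 4·46 = 184 and qs = 7·46 - 204 = 118.
Consumer surplus without the control is ½ · (92 - 52) · 160 = 3200.
With the ceiling, 118 units are sold at 46 (assume they go to the highest-value buyers). The demand price at q = 118 is 62.5, so CS = ½ · [(92 - 46) + (62.5 - 46)] · 118 = 3687.5.
Change in consumer surplus = 3687.5 - 3200 = 487.5.

487.5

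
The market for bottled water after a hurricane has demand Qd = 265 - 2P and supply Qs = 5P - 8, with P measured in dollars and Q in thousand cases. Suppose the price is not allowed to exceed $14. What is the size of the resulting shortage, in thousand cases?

175

Without the control the market clears where 265 - 2P = 5P - 8, i.e. P* = 39 and Q* = 187.
Because the ceiling (14) lies below the market-clearing price, it is binding.
At P = 14: Qd = 265 - 2·14 = 237 and Qs = 5·14 - 8 = 62.
Shortage = Qd - Qs = 237 - 62 = 175.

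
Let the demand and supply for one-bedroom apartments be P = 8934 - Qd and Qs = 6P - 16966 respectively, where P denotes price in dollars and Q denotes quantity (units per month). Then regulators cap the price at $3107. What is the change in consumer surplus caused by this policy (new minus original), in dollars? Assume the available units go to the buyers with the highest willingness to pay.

-5335814

Rearranging demand gives Qd = 8934 - P. Setting quantity demanded equal to quantity supplied, 8934 - P = 6P - 16966, gives P* = 3700 and Q* = 5234.
Since 3107 < 3700, the ceiling is binding.
At P = 3107: Qd = 8934 - 3107 = 5827 and Qs = 6·3107 - 16966 = 1676.
Consumer surplus without the control is ½ · (8934 - 3700) · 5234 = 13697378.
With the ceiling, 1676 units are sold at 3107 (assume they go to the highest-value buyers). The demand price at Q = 1676 is 7258, so CS = ½ · [(8934 - 3107) + (7258 - 3107)] · 1676 = 8361564.
Change in consumer surplus = 8361564 - 13697378 = -5335814.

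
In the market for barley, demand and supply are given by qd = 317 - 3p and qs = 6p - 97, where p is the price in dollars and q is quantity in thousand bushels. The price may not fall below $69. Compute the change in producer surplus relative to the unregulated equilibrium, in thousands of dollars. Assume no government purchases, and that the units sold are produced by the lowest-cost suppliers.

2133.25

In a free market, 317 - 3p = 6p - 97 gives the equilibrium p* = 46, q* = 179.
The floor of 69 is above the equilibrium price 46, so it binds.
At p = 69: qd = 317 - 3·69 = 110 and qs = 6·69 - 97 = 317.
Producer surplus without the control is ½ · (46 - 97/6) · 179 = 32041/12.
With the floor, 110 units are sold at 69. The supply price at q = 110 is 34.5, so PS = ½ · [(69 - 97/6) + (69 - 34.5)] · 110 = 14410/3.
Change in producer surplus = 14410/3 - 32041/12 = 2133.25.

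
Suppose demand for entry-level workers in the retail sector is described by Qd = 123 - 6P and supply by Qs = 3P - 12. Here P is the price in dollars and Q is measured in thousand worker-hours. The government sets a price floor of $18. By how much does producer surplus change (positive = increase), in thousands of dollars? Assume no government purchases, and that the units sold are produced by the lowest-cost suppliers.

Equilibrium: 123 - 6P = 3P - 12, so 135 = 9P and P* = 15, Q* = 33.
The floor of 18 is above the equilibrium price 15, so it binds.
At P = 18: Qd = 123 - 6·18 = 15 and Qs = 3·18 - 12 = 42.
Producer surplus without the control is ½ · (15 - 4) · 33 = 181.5.
With the floor, 15 units are sold at 18. The supply price at Q = 15 is 9, so PS = ½ · [(18 - 4) + (18 - 9)] · 15 = 172.5.
Change in producer surplus = 172.5 - 181.5 = -9.

-9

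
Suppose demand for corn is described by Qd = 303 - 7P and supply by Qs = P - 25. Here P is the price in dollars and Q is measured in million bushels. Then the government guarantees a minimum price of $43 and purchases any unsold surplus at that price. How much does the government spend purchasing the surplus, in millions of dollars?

Without the control the market clears where 303 - 7P = P - 25, i.e. P* = 41 and Q* = 16.
Because the floor (43) lies above the market-clearing price, it is binding.
At P = 43: Qd = 303 - 7·43 = 2 and Qs = 43 - 25 = 18.
Surplus = Qs - Qd = 16.
Government expenditure = surplus × support price = 16 × 43 = 688.

688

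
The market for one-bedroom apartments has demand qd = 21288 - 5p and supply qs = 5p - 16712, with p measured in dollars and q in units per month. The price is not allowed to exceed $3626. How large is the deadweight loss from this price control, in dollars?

151380

In a free market, 21288 - 5p = 5p - 16712 gives the equilibrium p* = 3800, q* = 2288.
The ceiling of 3626 is below the equilibrium price 3800, so it binds.
At p = 3626: qd = 21288 - 5·3626 = 3158 and qs = 5·3626 - 16712 = 1418.
Quantity traded falls to 1418. At q = 1418 the demand price is (21288 - 1418)/5 = 3974 and the supply price is (16712 + 1418)/5 = 3626.
Deadweight loss = ½ · (3974 - 3626) · (2288 - 1418) = ½ · 348 · 870 = 151380.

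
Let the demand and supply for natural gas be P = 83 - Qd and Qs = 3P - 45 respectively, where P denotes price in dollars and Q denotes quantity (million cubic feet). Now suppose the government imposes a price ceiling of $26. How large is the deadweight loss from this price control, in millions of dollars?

Rearranging demand gives Qd = 83 - P. Setting quantity demanded equal to quantity supplied, 83 - P = 3P - 45, gives P* = 32 and Q* = 51.
Since 26 < 32, the ceiling is binding.
At P = 26: Qd = 83 - 26 = 57 and Qs = 3·26 - 45 = 33.
Quantity traded falls to 33. At Q = 33 the demand price is 83 - 33 = 50 and the supply price is (45 + 33)/3 = 26.
Deadweight loss = ½ · (50 - 26) · (51 - 33) = ½ · 24 · 18 = 216.

216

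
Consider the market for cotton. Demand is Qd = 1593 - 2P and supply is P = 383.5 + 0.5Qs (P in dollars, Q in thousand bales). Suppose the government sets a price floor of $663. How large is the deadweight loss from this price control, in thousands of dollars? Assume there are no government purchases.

Rearranging supply gives Qs = 2P - 767. Equilibrium: 1593 - 2P = 2P - 767, so 2360 = 4P and P* = 590, Q* = 413.
Since 663 > 590, the floor is binding.
At P = 663: Qd = 1593 - 2·663 = 267 and Qs = 2·663 - 767 = 559.
Quantity traded falls to 267. At Q = 267 the demand price is (1593 - 267)/2 = 663 and the supply price is (767 + 267)/2 = 517.
Deadweight loss = ½ · (663 - 517) · (413 - 267) = ½ · 146 · 146 = 10658.

10658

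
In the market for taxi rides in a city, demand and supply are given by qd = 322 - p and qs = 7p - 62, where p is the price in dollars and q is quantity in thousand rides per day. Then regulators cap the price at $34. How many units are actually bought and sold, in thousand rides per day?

Equilibrium: 322 - p = 7p - 62, so 384 = 8p and p* = 48, q* = 274.
The ceiling of 34 is below the equilibrium price 48, so it binds.
At p = 34: qd = 322 - 34 = 288 and qs = 7·34 - 62 = 176.
The quantity actually transacted is the short side, supply: 176.

176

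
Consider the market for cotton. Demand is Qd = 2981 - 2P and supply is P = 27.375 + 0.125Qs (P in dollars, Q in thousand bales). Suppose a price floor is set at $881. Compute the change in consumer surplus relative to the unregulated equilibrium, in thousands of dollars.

-998580

Rearranging supply gives Qs = 8P - 219. Setting quantity demanded equal to quantity supplied, 2981 - 2P = 8P - 219, gives P* = 320 and Q* = 2341.
Since 881 > 320, the floor is binding.
At P = 881: Qd = 2981 - 2·881 = 1219 and Qs = 8·881 - 219 = 6829.
Consumer surplus without the control is ½ · (1490.5 - 320) · 2341 = 1370070.25.
With the floor, consumers buy 1219 units at 881, so CS = ½ · (1490.5 - 881) · 1219 = 371490.25.
Change in consumer surplus = 371490.25 - 1370070.25 = -998580.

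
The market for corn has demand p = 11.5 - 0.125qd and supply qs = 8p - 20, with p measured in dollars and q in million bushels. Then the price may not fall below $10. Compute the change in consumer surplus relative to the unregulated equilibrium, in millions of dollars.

Rearranging demand gives qd = 92 - 8p. Equilibrium: 92 - 8p = 8p - 20, so 112 = 16p and p* = 7, q* = 36.
Since 10 > 7, the floor is binding.
At p = 10: qd = 92 - 8·10 = 12 and qs = 8·10 - 20 = 60.
Consumer surplus without the control is ½ · (11.5 - 7) · 36 = 81.
With the floor, consumers buy 12 units at 10, so CS = ½ · (11.5 - 10) · 12 = 9.
Change in consumer surplus = 9 - 81 = -72.

-72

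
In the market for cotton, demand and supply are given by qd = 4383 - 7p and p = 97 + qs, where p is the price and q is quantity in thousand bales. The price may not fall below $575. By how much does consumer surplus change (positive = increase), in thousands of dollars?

Rearranging supply gives qs = p - 97. Without the control the market clears where 4383 - 7p = p - 97, i.e. p* = 560 and q* = 463.
Because the floor (575) lies above the market-clearing price, it is binding.
At p = 575: qd = 4383 - 7·575 = 358 and qs = 575 - 97 = 478.
Consumer surplus without the control is ½ · (4383/7 - 560) · 463 = 214369/14.
With the floor, consumers buy 358 units at 575, so CS = ½ · (4383/7 - 575) · 358 = 64082/7.
Change in consumer surplus = 64082/7 - 214369/14 = -6157.5.

-6157.5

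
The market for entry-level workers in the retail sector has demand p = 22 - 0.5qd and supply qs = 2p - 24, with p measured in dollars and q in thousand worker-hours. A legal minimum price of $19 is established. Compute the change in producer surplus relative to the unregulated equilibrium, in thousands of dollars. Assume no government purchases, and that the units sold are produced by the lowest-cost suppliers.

8

Rearranging demand gives qd = 44 - 2p. Setting quantity demanded equal to quantity supplied, 44 - 2p = 2p - 24, gives p* = 17 and q* = 10.
Since 19 > 17, the floor is binding.
At p = 19: qd = 44 - 2·19 = 6 and qs = 2·19 - 24 = 14.
Producer surplus without the control is ½ · (17 - 12) · 10 = 25.
With the floor, 6 units are sold at 19. The supply price at q = 6 is 15, so PS = ½ · [(19 - 12) + (19 - 15)] · 6 = 33.
Change in producer surplus = 33 - 25 = 8.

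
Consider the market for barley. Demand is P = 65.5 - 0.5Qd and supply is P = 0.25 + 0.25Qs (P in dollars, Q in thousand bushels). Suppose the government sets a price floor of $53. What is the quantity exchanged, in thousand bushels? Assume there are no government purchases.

Rearranging demand gives Qd = 131 - 2P; rearranging supply gives Qs = 4P - 1. Equilibrium: 131 - 2P = 4P - 1, so 132 = 6P and P* = 22, Q* = 87.
Because the floor (53) lies above the market-clearing price, it is binding.
At P = 53: Qd = 131 - 2·53 = 25 and Qs = 4·53 - 1 = 211.
The quantity actually transacted is the short side, demand: 25.

25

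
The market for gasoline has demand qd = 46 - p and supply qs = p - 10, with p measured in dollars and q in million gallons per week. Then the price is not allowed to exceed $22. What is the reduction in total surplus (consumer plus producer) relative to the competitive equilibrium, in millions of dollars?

In a free market, 46 - p = p - 10 gives the equilibrium p* = 28, q* = 18.
Since 22 < 28, the ceiling is binding.
At p = 22: qd = 46 - 22 = 24 and qs = 22 - 10 = 12.
Quantity traded falls to 12. At q = 12 the demand price is 46 - 12 = 34 and the supply price is 10 + 12 = 22.
Deadweight loss = ½ · (34 - 22) · (18 - 12) = ½ · 12 · 6 = 36.

36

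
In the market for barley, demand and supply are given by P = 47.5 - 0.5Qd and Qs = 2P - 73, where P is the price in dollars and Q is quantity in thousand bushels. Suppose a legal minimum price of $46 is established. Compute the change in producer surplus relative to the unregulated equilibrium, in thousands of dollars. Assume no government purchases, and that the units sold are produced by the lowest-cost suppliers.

Rearranging demand gives Qd = 95 - 2P. Setting quantity demanded equal to quantity supplied, 95 - 2P = 2P - 73, gives P* = 42 and Q* = 11.
The floor of 46 is above the equilibrium price 42, so it binds.
At P = 46: Qd = 95 - 2·46 = 3 and Qs = 2·46 - 73 = 19.
Producer surplus without the control is ½ · (42 - 36.5) · 11 = 30.25.
With the floor, 3 units are sold at 46. The supply price at Q = 3 is 38, so PS = ½ · [(46 - 36.5) + (46 - 38)] · 3 = 26.25.
Change in producer surplus = 26.25 - 30.25 = -4.

-4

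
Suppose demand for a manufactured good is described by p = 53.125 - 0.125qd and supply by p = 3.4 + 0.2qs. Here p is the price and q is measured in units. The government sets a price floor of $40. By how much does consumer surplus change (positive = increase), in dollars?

Rearranging demand gives qd = 425 - 8p; rearranging supply gives qs = 5p - 17. Setting quantity demanded equal to quantity supplied, 425 - 8p = 5p - 17, gives p* = 34 and q* = 153.
The floor of 40 is above the equilibrium price 34, so it binds.
At p = 40: qd = 425 - 8·40 = 105 and qs = 5·40 - 17 = 183.
Consumer surplus without the control is ½ · (53.125 - 34) · 153 = 1463.0625.
With the floor, consumers buy 105 units at 40, so CS = ½ · (53.125 - 40) · 105 = 689.0625.
Change in consumer surplus = 689.0625 - 1463.0625 = -774.

-774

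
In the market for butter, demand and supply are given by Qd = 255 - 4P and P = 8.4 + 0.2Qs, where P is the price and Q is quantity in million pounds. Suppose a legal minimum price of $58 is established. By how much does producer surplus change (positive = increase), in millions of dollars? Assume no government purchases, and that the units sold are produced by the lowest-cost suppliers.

-425

Rearranging supply gives Qs = 5P - 42. In a free market, 255 - 4P = 5P - 42 gives the equilibrium P* = 33, Q* = 123.
Because the floor (58) lies above the market-clearing price, it is binding.
At P = 58: Qd = 255 - 4·58 = 23 and Qs = 5·58 - 42 = 248.
Producer surplus without the control is ½ · (33 - 8.4) · 123 = 1512.9.
With the floor, 23 units are sold at 58. The supply price at Q = 23 is 13, so PS = ½ · [(58 - 8.4) + (58 - 13)] · 23 = 1087.9.
Change in producer surplus = 1087.9 - 1512.9 = -425.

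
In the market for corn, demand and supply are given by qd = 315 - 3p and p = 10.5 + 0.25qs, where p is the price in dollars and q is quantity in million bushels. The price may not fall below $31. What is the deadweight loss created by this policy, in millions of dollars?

Rearranging supply gives qs = 4p - 42. Setting quantity demanded equal to quantity supplied, 315 - 3p = 4p - 42, gives p* = 51 and q* = 162.
The floor of 31 is below the equilibrium price 51, so it is not binding; the market clears at p* = 51, q* = 162.
Since the control does not bind, no trades are prevented and deadweight loss is zero.

0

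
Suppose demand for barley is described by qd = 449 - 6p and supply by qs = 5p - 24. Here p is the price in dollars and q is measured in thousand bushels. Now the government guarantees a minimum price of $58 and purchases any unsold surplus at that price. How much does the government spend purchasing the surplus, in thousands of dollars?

Equilibrium: 449 - 6p = 5p - 24, so 473 = 11p and p* = 43, q* = 191.
Because the floor (58) lies above the market-clearing price, it is binding.
At p = 58: qd = 449 - 6·58 = 101 and qs = 5·58 - 24 = 266.
Surplus = qs - qd = 165.
Government expenditure = surplus × support price = 165 × 58 = 9570.

9570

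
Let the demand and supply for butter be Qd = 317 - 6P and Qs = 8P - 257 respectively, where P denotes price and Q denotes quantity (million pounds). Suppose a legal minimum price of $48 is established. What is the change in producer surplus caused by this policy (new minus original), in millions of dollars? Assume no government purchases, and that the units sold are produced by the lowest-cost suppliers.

92.75

Equilibrium: 317 - 6P = 8P - 257, so 574 = 14P and P* = 41, Q* = 71.
Because the floor (48) lies above the market-clearing price, it is binding.
At P = 48: Qd = 317 - 6·48 = 29 and Qs = 8·48 - 257 = 127.
Producer surplus without the control is ½ · (41 - 32.125) · 71 = 315.0625.
With the floor, 29 units are sold at 48. The supply price at Q = 29 is 35.75, so PS = ½ · [(48 - 32.125) + (48 - 35.75)] · 29 = 407.8125.
Change in producer surplus = 407.8125 - 315.0625 = 92.75.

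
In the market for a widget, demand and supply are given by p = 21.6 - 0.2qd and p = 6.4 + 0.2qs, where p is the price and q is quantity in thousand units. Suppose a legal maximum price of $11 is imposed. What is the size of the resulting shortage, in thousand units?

Rearranging demand gives qd = 108 - 5p; rearranging supply gives qs = 5p - 32. In a free market, 108 - 5p = 5p - 32 gives the equilibrium p* = 14, q* = 38.
Because the ceiling (11) lies below the market-clearing price, it is binding.
At p = 11: qd = 108 - 5·11 = 53 and qs = 5·11 - 32 = 23.
Shortage = qd - qs = 53 - 23 = 30.

30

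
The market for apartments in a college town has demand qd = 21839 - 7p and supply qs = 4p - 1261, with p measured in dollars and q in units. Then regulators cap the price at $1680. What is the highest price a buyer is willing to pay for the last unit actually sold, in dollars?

2340

In a free market, 21839 - 7p = 4p - 1261 gives the equilibrium p* = 2100, q* = 7139.
Since 1680 < 2100, the ceiling is binding.
At p = 1680: qd = 21839 - 7·1680 = 10079 and qs = 4·1680 - 1261 = 5459.
Only 5459 units reach the market. On the demand curve, the marginal buyer's willingness to pay at q = 5459 is (21839 - 5459)/7 = 2340.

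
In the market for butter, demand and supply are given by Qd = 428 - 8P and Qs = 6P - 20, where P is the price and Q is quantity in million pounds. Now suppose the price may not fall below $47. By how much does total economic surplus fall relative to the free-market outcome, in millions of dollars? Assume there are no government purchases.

2100

Without the control the market clears where 428 - 8P = 6P - 20, i.e. P* = 32 and Q* = 172.
Since 47 > 32, the floor is binding.
At P = 47: Qd = 428 - 8·47 = 52 and Qs = 6·47 - 20 = 262.
Quantity traded falls to 52. At Q = 52 the demand price is (428 - 52)/8 = 47 and the supply price is (20 + 52)/6 = 12.
Deadweight loss = ½ · (47 - 12) · (172 - 52) = ½ · 35 · 120 = 2100.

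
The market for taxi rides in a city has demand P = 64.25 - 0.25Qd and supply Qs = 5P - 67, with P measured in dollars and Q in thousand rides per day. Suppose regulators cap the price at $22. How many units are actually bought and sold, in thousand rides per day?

43

Rearranging demand gives Qd = 257 - 4P. Without the control the market clears where 257 - 4P = 5P - 67, i.e. P* = 36 and Q* = 113.
Since 22 < 36, the ceiling is binding.
At P = 22: Qd = 257 - 4·22 = 169 and Qs = 5·22 - 67 = 43.
The quantity actually transacted is the short side, supply: 43.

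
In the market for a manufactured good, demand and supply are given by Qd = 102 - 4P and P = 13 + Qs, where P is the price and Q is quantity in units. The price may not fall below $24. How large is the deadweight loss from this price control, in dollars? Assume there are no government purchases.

10

Rearranging supply gives Qs = P - 13. In a free market, 102 - 4P = P - 13 gives the equilibrium P* = 23, Q* = 10.
Since 24 > 23, the floor is binding.
At P = 24: Qd = 102 - 4·24 = 6 and Qs = 24 - 13 = 11.
Quantity traded falls to 6. At Q = 6 the demand price is (102 - 6)/4 = 24 and the supply price is 13 + 6 = 19.
Deadweight loss = ½ · (24 - 19) · (10 - 6) = ½ · 5 · 4 = 10.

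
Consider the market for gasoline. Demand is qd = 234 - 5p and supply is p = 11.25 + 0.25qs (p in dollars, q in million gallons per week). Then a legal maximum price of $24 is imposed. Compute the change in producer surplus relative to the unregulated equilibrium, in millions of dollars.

Rearranging supply gives qs = 4p - 45. Without the control the market clears where 234 - 5p = 4p - 45, i.e. p* = 31 and q* = 79.
Because the ceiling (24) lies below the market-clearing price, it is binding.
At p = 24: qd = 234 - 5·24 = 114 and qs = 4·24 - 45 = 51.
Producer surplus without the control is ½ · (31 - 11.25) · 79 = 780.125.
With the ceiling, producers sell 51 units at 24, so PS = ½ · (24 - 11.25) · 51 = 325.125.
Change in producer surplus = 325.125 - 780.125 = -455.

-455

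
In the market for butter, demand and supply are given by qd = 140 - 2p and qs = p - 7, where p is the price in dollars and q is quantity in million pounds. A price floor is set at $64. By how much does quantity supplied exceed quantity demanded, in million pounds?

45

In a free market, 140 - 2p = p - 7 gives the equilibrium p* = 49, q* = 42.
Since 64 > 49, the floor is binding.
At p = 64: qd = 140 - 2·64 = 12 and qs = 64 - 7 = 57.
Surplus = qs - qd = 57 - 12 = 45.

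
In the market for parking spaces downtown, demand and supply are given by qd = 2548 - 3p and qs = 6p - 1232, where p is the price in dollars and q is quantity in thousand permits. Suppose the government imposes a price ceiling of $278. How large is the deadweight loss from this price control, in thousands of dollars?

181476

Equilibrium: 2548 - 3p = 6p - 1232, so 3780 = 9p and p* = 420, q* = 1288.
Because the ceiling (278) lies below the market-clearing price, it is binding.
At p = 278: qd = 2548 - 3·278 = 1714 and qs = 6·278 - 1232 = 436.
Quantity traded falls to 436. At q = 436 the demand price is (2548 - 436)/3 = 704 and the supply price is (1232 + 436)/6 = 278.
Deadweight loss = ½ · (704 - 278) · (1288 - 436) = ½ · 426 · 852 = 181476.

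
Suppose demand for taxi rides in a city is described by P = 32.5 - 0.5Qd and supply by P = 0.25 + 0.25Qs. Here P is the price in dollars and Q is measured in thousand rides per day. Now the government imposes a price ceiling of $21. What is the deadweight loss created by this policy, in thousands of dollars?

0

Rearranging demand gives Qd = 65 - 2P; rearranging supply gives Qs = 4P - 1. Equilibrium: 65 - 2P = 4P - 1, so 66 = 6P and P* = 11, Q* = 43.
Since 21 is above P* = 11, the ceiling does not bind and the free-market outcome prevails.
Since the control does not bind, no trades are prevented and deadweight loss is zero.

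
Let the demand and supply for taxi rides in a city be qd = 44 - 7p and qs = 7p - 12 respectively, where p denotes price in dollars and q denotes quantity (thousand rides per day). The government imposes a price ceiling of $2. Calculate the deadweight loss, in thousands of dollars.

28

Without the control the market clears where 44 - 7p = 7p - 12, i.e. p* = 4 and q* = 16.
Because the ceiling (2) lies below the market-clearing price, it is binding.
At p = 2: qd = 44 - 7·2 = 30 and qs = 7·2 - 12 = 2.
Quantity traded falls to 2. At q = 2 the demand price is (44 - 2)/7 = 6 and the supply price is (12 + 2)/7 = 2.
Deadweight loss = ½ · (6 - 2) · (16 - 2) = ½ · 4 · 14 = 28.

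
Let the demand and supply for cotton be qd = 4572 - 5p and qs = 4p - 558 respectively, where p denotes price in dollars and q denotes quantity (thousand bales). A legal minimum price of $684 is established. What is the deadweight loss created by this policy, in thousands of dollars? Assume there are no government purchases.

73102.5

Without the control the market clears where 4572 - 5p = 4p - 558, i.e. p* = 570 and q* = 1722.
Since 684 > 570, the floor is binding.
At p = 684: qd = 4572 - 5·684 = 1152 and qs = 4·684 - 558 = 2178.
Quantity traded falls to 1152. At q = 1152 the demand price is (4572 - 1152)/5 = 684 and the supply price is (558 + 1152)/4 = 427.5.
Deadweight loss = ½ · (684 - 427.5) · (1722 - 1152) = ½ · 256.5 · 570 = 73102.5.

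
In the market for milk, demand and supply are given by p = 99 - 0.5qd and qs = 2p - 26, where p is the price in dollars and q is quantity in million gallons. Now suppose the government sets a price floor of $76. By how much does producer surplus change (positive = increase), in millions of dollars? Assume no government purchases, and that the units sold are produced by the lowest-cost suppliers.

Rearranging demand gives qd = 198 - 2p. Without the control the market clears where 198 - 2p = 2p - 26, i.e. p* = 56 and q* = 86.
Since 76 > 56, the floor is binding.
At p = 76: qd = 198 - 2·76 = 46 and qs = 2·76 - 26 = 126.
Producer surplus without the control is ½ · (56 - 13) · 86 = 1849.
With the floor, 46 units are sold at 76. The supply price at q = 46 is 36, so PS = ½ · [(76 - 13) + (76 - 36)] · 46 = 2369.
Change in producer surplus = 2369 - 1849 = 520.

520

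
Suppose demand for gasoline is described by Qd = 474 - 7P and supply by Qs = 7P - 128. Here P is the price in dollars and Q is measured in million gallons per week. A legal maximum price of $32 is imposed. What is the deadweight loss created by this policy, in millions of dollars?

Equilibrium: 474 - 7P = 7P - 128, so 602 = 14P and P* = 43, Q* = 173.
Since 32 < 43, the ceiling is binding.
At P = 32: Qd = 474 - 7·32 = 250 and Qs = 7·32 - 128 = 96.
Quantity traded falls to 96. At Q = 96 the demand price is (474 - 96)/7 = 54 and the supply price is (128 + 96)/7 = 32.
Deadweight loss = ½ · (54 - 32) · (173 - 96) = ½ · 22 · 77 = 847.

847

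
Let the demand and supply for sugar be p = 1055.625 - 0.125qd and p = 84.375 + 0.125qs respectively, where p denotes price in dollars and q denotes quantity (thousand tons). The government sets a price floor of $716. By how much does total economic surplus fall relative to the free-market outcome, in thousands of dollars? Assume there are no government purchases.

Rearranging demand gives qd = 8445 - 8p; rearranging supply gives qs = 8p - 675. Setting quantity demanded equal to quantity supplied, 8445 - 8p = 8p - 675, gives p* = 570 and q* = 3885.
The floor of 716 is above the equilibrium price 570, so it binds.
At p = 716: qd = 8445 - 8·716 = 2717 and qs = 8·716 - 675 = 5053.
Quantity traded falls to 2717. At q = 2717 the demand price is (8445 - 2717)/8 = 716 and the supply price is (675 + 2717)/8 = 424.
Deadweight loss = ½ · (716 - 424) · (3885 - 2717) = ½ · 292 · 1168 = 170528.

170528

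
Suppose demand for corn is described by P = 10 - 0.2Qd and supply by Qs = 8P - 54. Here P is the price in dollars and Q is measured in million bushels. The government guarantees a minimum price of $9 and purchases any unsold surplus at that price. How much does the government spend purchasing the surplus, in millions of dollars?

Rearranging demand gives Qd = 50 - 5P. Without the control the market clears where 50 - 5P = 8P - 54, i.e. P* = 8 and Q* = 10.
Because the floor (9) lies above the market-clearing price, it is binding.
At P = 9: Qd = 50 - 5·9 = 5 and Qs = 8·9 - 54 = 18.
Surplus = Qs - Qd = 13.
Government expenditure = surplus × support price = 13 × 9 = 117.

117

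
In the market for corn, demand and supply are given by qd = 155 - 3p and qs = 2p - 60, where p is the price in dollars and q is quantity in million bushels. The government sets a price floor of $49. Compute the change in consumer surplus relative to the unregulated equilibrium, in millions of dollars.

-102

Equilibrium: 155 - 3p = 2p - 60, so 215 = 5p and p* = 43, q* = 26.
Because the floor (49) lies above the market-clearing price, it is binding.
At p = 49: qd = 155 - 3·49 = 8 and qs = 2·49 - 60 = 38.
Consumer surplus without the control is ½ · (155/3 - 43) · 26 = 338/3.
With the floor, consumers buy 8 units at 49, so CS = ½ · (155/3 - 49) · 8 = 32/3.
Change in consumer surplus = 32/3 - 338/3 = -102.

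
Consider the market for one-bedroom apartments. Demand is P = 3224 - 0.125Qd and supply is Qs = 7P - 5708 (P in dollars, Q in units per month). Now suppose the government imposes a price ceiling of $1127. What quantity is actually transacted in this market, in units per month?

2181

Rearranging demand gives Qd = 25792 - 8P. Equilibrium: 25792 - 8P = 7P - 5708, so 31500 = 15P and P* = 2100, Q* = 8992.
Because the ceiling (1127) lies below the market-clearing price, it is binding.
At P = 1127: Qd = 25792 - 8·1127 = 16776 and Qs = 7·1127 - 5708 = 2181.
The quantity actually transacted is the short side, supply: 2181.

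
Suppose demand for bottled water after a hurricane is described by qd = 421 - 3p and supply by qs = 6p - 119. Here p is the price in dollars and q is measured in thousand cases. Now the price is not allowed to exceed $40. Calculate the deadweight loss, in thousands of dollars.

In a free market, 421 - 3p = 6p - 119 gives the equilibrium p* = 60, q* = 241.
The ceiling of 40 is below the equilibrium price 60, so it binds.
At p = 40: qd = 421 - 3·40 = 301 and qs = 6·40 - 119 = 121.
Quantity traded falls to 121. At q = 121 the demand price is (421 - 121)/3 = 100 and the supply price is (119 + 121)/6 = 40.
Deadweight loss = ½ · (100 - 40) · (241 - 121) = ½ · 60 · 120 = 3600.

3600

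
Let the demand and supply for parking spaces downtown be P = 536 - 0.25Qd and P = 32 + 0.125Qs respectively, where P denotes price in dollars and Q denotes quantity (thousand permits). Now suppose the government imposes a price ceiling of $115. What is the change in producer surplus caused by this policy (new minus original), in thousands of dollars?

-85340

Rearranging demand gives Qd = 2144 - 4P; rearranging supply gives Qs = 8P - 256. In a free market, 2144 - 4P = 8P - 256 gives the equilibrium P* = 200, Q* = 1344.
Because the ceiling (115) lies below the market-clearing price, it is binding.
At P = 115: Qd = 2144 - 4·115 = 1684 and Qs = 8·115 - 256 = 664.
Producer surplus without the control is ½ · (200 - 32) · 1344 = 112896.
With the ceiling, producers sell 664 units at 115, so PS = ½ · (115 - 32) · 664 = 27556.
Change in producer surplus = 27556 - 112896 = -85340.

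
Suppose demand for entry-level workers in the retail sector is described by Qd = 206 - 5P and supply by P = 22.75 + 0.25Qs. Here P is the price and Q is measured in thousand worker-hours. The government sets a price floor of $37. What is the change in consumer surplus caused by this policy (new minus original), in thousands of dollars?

-124

Rearranging supply gives Qs = 4P - 91. Without the control the market clears where 206 - 5P = 4P - 91, i.e. P* = 33 and Q* = 41.
Since 37 > 33, the floor is binding.
At P = 37: Qd = 206 - 5·37 = 21 and Qs = 4·37 - 91 = 57.
Consumer surplus without the control is ½ · (41.2 - 33) · 41 = 168.1.
With the floor, consumers buy 21 units at 37, so CS = ½ · (41.2 - 37) · 21 = 44.1.
Change in consumer surplus = 44.1 - 168.1 = -124.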